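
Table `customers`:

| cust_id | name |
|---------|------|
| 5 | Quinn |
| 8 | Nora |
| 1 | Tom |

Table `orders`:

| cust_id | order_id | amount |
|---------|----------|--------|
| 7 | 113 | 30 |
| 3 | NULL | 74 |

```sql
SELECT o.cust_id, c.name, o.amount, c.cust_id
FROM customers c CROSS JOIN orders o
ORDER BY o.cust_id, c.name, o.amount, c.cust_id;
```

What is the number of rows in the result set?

6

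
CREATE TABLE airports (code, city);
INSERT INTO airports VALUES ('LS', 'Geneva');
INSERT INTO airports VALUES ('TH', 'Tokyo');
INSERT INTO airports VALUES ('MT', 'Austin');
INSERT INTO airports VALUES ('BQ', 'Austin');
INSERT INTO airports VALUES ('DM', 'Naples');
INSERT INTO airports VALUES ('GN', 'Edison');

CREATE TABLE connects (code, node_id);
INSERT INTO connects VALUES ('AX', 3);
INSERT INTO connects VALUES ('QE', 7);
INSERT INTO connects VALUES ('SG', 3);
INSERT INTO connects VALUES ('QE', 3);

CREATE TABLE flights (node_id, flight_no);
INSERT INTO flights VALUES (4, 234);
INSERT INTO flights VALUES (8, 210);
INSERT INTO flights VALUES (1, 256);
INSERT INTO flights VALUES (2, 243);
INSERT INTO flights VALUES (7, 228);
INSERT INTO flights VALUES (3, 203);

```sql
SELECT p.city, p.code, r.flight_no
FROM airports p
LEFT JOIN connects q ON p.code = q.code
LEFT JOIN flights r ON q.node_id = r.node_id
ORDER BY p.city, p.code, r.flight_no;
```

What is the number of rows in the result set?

Evaluate left to right. First `airports p LEFT JOIN connects q` on code: 6 row(s).
Then LEFT JOIN `flights r` on node_id: each of those 6 rows is kept; rows whose q.node_id has no match in r get NULL for r's columns.
Result: 6 row(s).

6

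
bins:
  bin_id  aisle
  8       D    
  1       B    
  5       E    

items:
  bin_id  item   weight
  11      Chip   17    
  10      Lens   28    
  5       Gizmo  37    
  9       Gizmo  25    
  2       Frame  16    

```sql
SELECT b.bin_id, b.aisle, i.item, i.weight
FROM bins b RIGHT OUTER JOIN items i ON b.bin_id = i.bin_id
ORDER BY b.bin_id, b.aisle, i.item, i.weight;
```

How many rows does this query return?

RIGHT JOIN keeps every row from `items`; unmatched rows get NULL for `bins`'s columns.
Matching on b.bin_id = i.bin_id.
Matched pairs: 1; unmatched i rows kept: 4.
Total: 1 matched + 4 padded = 5 rows.

5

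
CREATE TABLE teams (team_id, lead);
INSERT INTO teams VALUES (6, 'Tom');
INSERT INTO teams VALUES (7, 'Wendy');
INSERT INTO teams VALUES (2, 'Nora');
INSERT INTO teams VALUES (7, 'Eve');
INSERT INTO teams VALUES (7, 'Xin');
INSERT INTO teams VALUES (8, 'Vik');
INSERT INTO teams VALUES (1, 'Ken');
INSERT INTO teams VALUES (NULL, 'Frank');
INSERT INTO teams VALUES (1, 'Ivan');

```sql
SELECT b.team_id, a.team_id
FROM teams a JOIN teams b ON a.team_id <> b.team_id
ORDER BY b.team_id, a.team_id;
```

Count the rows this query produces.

48

INNER JOIN keeps only pairs where the ON condition holds.
Matching on a.team_id <> b.team_id. A NULL in a compared column never satisfies the condition.
- a (team_id=6) pairs with 7 row(s) of b.
- a (team_id=7) pairs with 5 row(s) of b.
- a (team_id=2) pairs with 7 row(s) of b.
- a (team_id=7) pairs with 5 row(s) of b.
- a (team_id=7) pairs with 5 row(s) of b.
- a (team_id=8) pairs with 7 row(s) of b.
- a (team_id=1) pairs with 6 row(s) of b.
- a (team_id=NULL) has no partner → excluded.
- a (team_id=1) pairs with 6 row(s) of b.
Total: 48 rows.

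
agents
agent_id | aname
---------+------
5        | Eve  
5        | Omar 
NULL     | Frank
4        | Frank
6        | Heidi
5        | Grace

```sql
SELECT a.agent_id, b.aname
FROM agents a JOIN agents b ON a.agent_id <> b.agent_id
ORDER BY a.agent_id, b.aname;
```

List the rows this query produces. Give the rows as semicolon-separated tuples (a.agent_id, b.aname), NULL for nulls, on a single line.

INNER JOIN keeps only pairs where the ON condition holds.
Matching on a.agent_id <> b.agent_id. A NULL in a compared column never satisfies the condition.
- agent_id=5: 2 matching b row(s), so 2 row(s) emitted.
- agent_id=5: 2 matching b row(s), so 2 row(s) emitted.
- agent_id=NULL: no matching b row, dropped.
- agent_id=4: 4 matching b row(s), so 4 row(s) emitted.
- agent_id=6: 4 matching b row(s), so 4 row(s) emitted.
- agent_id=5: 2 matching b row(s), so 2 row(s) emitted.

(4, Eve); (4, Grace); (4, Heidi); (4, Omar); (5, Frank); (5, Frank); (5, Frank); (5, Heidi); (5, Heidi); (5, Heidi); (6, Eve); (6, Frank); (6, Grace); (6, Omar)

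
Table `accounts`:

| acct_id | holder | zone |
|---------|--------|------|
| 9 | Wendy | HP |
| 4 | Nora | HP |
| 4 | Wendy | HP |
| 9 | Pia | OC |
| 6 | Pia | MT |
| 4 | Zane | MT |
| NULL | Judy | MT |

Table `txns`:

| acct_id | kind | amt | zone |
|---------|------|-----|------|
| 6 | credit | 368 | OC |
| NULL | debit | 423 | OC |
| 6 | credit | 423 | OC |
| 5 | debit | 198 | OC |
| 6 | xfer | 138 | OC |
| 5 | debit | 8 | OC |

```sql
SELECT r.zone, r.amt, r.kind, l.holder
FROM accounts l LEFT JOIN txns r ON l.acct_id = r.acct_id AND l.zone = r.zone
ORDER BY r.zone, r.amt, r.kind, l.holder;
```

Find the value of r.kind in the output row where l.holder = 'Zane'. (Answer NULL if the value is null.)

NULL

LEFT JOIN keeps every row from `accounts`; unmatched rows get NULL for `txns`'s columns.
Matching on l.acct_id = r.acct_id AND l.zone = r.zone. A NULL in a compared column never satisfies the condition.
Matched pairs: 0; unmatched l rows kept: 7.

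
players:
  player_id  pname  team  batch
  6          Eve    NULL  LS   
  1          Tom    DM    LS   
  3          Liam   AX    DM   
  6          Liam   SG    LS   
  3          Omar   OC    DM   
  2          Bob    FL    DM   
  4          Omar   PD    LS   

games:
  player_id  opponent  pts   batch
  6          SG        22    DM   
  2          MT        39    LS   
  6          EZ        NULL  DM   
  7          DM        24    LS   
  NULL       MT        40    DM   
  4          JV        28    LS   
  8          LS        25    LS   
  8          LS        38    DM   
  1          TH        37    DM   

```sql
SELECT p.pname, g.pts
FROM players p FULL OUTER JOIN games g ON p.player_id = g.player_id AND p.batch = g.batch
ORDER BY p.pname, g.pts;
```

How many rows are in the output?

FULL OUTER JOIN keeps every row from both sides; unmatched rows get NULL for the other side's columns.
Matching on p.player_id = g.player_id AND p.batch = g.batch. A NULL in a compared column never satisfies the condition.
- p (player_id=6, batch=LS) has no partner → padded with NULL.
- p (player_id=1, batch=LS) has no partner → padded with NULL.
- p (player_id=3, batch=DM) has no partner → padded with NULL.
- p (player_id=6, batch=LS) has no partner → padded with NULL.
- p (player_id=3, batch=DM) has no partner → padded with NULL.
- p (player_id=2, batch=DM) has no partner → padded with NULL.
- p (player_id=4, batch=LS) pairs with 1 row(s) of g.
- plus 8 unmatched g row(s), each kept with NULL p columns.
Total: 1 matched + 14 padded = 15 rows.

15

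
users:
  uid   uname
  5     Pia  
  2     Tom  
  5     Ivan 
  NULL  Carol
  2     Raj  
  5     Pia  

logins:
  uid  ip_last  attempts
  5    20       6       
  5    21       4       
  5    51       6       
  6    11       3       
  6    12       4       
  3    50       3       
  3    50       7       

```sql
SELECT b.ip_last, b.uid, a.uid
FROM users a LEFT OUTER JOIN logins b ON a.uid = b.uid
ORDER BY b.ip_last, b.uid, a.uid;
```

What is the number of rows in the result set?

LEFT JOIN keeps every row from `users`; unmatched rows get NULL for `logins`'s columns.
Matching on a.uid = b.uid. A NULL in a compared column never satisfies the condition.
Matched pairs: 9; unmatched a rows kept: 3.
Total: 9 matched + 3 padded = 12 rows.

12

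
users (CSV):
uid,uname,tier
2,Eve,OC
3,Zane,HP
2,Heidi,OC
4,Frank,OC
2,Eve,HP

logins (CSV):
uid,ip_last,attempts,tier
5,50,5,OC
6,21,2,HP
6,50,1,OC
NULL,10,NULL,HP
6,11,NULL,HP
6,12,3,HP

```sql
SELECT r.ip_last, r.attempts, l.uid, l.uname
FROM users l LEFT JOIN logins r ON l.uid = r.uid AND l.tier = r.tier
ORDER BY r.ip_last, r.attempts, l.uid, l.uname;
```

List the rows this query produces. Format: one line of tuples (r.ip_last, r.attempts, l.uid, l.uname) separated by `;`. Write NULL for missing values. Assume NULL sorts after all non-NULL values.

LEFT JOIN keeps every row from `users`; unmatched rows get NULL for `logins`'s columns.
Matching on l.uid = r.uid AND l.tier = r.tier. A NULL in a compared column never satisfies the condition.
- l (uid=2, tier=OC) has no partner → padded with NULL.
- l (uid=3, tier=HP) has no partner → padded with NULL.
- l (uid=2, tier=OC) has no partner → padded with NULL.
- l (uid=4, tier=OC) has no partner → padded with NULL.
- l (uid=2, tier=HP) has no partner → padded with NULL.
After projecting and ordering:
r.ip_last | r.attempts | l.uid | l.uname
NULL | NULL | 2 | Eve
NULL | NULL | 2 | Eve
NULL | NULL | 2 | Heidi
NULL | NULL | 3 | Zane
NULL | NULL | 4 | Frank

(NULL, NULL, 2, Eve); (NULL, NULL, 2, Eve); (NULL, NULL, 2, Heidi); (NULL, NULL, 3, Zane); (NULL, NULL, 4, Frank)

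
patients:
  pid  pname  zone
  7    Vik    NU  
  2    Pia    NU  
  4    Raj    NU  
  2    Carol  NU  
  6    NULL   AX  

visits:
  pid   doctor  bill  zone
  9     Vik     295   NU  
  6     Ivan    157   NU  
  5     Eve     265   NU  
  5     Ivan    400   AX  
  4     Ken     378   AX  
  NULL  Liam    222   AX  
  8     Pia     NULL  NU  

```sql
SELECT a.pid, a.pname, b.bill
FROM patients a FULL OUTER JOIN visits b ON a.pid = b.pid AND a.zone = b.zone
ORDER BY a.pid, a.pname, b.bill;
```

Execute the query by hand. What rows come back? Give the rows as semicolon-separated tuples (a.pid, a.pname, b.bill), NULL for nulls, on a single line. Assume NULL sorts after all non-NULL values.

(2, Carol, NULL); (2, Pia, NULL); (4, Raj, NULL); (6, NULL, NULL); (7, Vik, NULL); (NULL, NULL, 157); (NULL, NULL, 222); (NULL, NULL, 265); (NULL, NULL, 295); (NULL, NULL, 378); (NULL, NULL, 400); (NULL, NULL, NULL)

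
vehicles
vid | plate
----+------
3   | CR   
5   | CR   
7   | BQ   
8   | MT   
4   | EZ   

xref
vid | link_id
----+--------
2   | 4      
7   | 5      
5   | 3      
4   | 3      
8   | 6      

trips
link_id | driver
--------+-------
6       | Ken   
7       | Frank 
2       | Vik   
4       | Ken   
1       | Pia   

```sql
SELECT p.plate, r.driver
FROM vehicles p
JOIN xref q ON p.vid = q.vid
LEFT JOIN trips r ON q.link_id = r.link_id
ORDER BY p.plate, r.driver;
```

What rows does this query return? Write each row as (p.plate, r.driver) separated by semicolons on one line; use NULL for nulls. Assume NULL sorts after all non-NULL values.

Joins associate left-to-right: vehicles INNER JOIN xref on vid gives 4 intermediate row(s).
Then LEFT JOIN `trips r` on link_id: each of those 4 rows is kept; rows whose q.link_id has no match in r get NULL for r's columns.

(BQ, NULL); (CR, NULL); (EZ, NULL); (MT, Ken)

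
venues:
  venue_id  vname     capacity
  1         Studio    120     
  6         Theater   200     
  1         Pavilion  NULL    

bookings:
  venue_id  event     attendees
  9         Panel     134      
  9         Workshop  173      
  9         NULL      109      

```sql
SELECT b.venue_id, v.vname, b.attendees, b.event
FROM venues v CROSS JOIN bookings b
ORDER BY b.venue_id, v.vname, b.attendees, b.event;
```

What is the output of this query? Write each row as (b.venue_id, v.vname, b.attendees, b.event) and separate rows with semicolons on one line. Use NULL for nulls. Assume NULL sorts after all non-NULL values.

CROSS JOIN pairs every row of `venues` with every row of `bookings`: 3 × 3 = 9 rows.
After projecting and ordering:
b.venue_id | v.vname | b.attendees | b.event
9 | Pavilion | 109 | NULL
9 | Pavilion | 134 | Panel
9 | Pavilion | 173 | Workshop
9 | Studio | 109 | NULL
9 | Studio | 134 | Panel
9 | Studio | 173 | Workshop
9 | Theater | 109 | NULL
9 | Theater | 134 | Panel
9 | Theater | 173 | Workshop

(9, Pavilion, 109, NULL); (9, Pavilion, 134, Panel); (9, Pavilion, 173, Workshop); (9, Studio, 109, NULL); (9, Studio, 134, Panel); (9, Studio, 173, Workshop); (9, Theater, 109, NULL); (9, Theater, 134, Panel); (9, Theater, 173, Workshop)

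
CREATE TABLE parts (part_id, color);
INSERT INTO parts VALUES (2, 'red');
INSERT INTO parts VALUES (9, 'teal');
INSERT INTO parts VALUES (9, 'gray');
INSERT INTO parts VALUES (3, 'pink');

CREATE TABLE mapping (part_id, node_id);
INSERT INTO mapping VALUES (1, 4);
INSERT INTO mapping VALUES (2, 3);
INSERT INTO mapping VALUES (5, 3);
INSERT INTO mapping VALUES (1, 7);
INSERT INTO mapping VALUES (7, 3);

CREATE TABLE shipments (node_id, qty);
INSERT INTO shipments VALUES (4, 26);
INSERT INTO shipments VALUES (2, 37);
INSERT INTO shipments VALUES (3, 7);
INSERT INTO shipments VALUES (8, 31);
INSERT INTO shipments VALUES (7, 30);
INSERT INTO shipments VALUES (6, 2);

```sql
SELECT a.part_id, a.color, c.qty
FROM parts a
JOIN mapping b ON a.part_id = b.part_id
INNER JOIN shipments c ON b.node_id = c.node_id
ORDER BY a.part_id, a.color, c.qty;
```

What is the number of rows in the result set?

1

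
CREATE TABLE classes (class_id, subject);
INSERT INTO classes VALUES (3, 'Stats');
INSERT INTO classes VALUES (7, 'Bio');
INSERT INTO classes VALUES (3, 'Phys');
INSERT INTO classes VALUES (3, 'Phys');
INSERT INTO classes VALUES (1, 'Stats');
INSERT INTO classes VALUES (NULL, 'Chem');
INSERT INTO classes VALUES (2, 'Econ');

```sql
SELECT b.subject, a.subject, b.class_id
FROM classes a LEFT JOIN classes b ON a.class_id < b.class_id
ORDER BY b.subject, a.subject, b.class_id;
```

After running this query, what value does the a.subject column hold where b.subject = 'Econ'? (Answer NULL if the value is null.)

LEFT JOIN keeps every row from `classes a`; unmatched rows get NULL for `classes b`'s columns.
Matching on a.class_id < b.class_id. A NULL in a compared column never satisfies the condition.
- a row (class_id=3): matches 1 b row(s) → 1 output row(s).
- a row (class_id=7): no match → kept, b columns NULL.
- a row (class_id=3): matches 1 b row(s) → 1 output row(s).
- a row (class_id=3): matches 1 b row(s) → 1 output row(s).
- a row (class_id=1): matches 5 b row(s) → 5 output row(s).
- a row (class_id=NULL): no match → kept, b columns NULL.
- a row (class_id=2): matches 4 b row(s) → 4 output row(s).

Stats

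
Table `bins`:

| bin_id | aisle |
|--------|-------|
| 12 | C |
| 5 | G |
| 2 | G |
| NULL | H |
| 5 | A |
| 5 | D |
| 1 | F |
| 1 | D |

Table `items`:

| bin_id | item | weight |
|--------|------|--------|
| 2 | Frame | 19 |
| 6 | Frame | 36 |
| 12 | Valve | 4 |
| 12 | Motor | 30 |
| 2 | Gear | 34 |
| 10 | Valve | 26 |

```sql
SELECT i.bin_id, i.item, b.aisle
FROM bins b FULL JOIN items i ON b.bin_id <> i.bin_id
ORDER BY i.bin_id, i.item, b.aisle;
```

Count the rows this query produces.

39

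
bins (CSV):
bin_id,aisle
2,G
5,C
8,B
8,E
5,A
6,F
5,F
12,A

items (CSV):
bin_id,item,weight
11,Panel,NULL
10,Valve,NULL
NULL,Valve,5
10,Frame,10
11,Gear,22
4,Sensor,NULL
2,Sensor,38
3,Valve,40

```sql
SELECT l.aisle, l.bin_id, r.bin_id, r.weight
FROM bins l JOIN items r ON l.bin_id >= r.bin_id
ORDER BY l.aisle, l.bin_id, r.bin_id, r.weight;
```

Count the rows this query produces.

26

INNER JOIN keeps only pairs where the ON condition holds.
Matching on l.bin_id >= r.bin_id. A NULL in a compared column never satisfies the condition.
- l (bin_id=2) pairs with 1 row(s) of r.
- l (bin_id=5) pairs with 3 row(s) of r.
- l (bin_id=8) pairs with 3 row(s) of r.
- l (bin_id=8) pairs with 3 row(s) of r.
- l (bin_id=5) pairs with 3 row(s) of r.
- l (bin_id=6) pairs with 3 row(s) of r.
- l (bin_id=5) pairs with 3 row(s) of r.
- l (bin_id=12) pairs with 7 row(s) of r.
Total: 26 rows.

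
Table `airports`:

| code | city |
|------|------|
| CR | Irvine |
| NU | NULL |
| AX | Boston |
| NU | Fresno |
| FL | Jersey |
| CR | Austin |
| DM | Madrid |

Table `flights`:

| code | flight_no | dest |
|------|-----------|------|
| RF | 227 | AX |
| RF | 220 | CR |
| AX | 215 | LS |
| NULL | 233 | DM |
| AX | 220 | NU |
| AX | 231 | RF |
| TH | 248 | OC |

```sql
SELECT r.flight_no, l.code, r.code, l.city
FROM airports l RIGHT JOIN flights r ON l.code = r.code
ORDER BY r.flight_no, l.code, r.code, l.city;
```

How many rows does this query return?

7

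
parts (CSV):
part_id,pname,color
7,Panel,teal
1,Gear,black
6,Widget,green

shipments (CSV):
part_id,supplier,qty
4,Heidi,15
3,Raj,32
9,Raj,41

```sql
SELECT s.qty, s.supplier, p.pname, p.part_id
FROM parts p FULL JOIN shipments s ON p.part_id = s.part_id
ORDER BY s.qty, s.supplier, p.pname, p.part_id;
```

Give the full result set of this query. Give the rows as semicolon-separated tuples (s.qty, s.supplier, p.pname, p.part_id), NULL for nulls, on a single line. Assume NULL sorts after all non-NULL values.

(15, Heidi, NULL, NULL); (32, Raj, NULL, NULL); (41, Raj, NULL, NULL); (NULL, NULL, Gear, 1); (NULL, NULL, Panel, 7); (NULL, NULL, Widget, 6)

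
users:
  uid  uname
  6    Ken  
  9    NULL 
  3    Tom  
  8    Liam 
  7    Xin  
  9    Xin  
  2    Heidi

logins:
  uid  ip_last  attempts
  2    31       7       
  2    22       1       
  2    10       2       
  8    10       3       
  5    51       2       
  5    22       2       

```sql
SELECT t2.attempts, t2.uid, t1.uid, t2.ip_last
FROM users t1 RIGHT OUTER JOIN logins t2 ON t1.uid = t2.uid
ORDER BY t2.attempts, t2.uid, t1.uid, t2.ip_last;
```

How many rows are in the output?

RIGHT JOIN keeps every row from `logins`; unmatched rows get NULL for `users`'s columns.
Matching on t1.uid = t2.uid.
- uid=6: no matching t2 row.
- uid=9: no matching t2 row.
- uid=3: no matching t2 row.
- uid=8: 1 matching t2 row(s), so 1 row(s) emitted.
- uid=7: no matching t2 row.
- uid=9: no matching t2 row.
- uid=2: 3 matching t2 row(s), so 3 row(s) emitted.
- plus 2 unmatched t2 row(s), each kept with NULL t1 columns.
Total: 4 matched + 2 padded = 6 rows.

6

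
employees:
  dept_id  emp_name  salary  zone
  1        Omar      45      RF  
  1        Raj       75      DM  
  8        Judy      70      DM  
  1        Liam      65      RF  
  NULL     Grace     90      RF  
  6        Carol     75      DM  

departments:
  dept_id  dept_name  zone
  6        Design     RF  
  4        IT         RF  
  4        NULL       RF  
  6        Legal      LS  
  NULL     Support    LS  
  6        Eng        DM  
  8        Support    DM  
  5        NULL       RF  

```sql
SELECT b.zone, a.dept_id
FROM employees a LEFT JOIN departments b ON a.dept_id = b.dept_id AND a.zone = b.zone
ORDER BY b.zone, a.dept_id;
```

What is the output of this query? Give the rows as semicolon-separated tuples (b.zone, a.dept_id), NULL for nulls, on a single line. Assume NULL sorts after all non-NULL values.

(DM, 6); (DM, 8); (NULL, 1); (NULL, 1); (NULL, 1); (NULL, NULL)

LEFT JOIN keeps every row from `employees`; unmatched rows get NULL for `departments`'s columns.
Matching on a.dept_id = b.dept_id AND a.zone = b.zone. A NULL in a compared column never satisfies the condition.
Matched pairs: 2; unmatched a rows kept: 4.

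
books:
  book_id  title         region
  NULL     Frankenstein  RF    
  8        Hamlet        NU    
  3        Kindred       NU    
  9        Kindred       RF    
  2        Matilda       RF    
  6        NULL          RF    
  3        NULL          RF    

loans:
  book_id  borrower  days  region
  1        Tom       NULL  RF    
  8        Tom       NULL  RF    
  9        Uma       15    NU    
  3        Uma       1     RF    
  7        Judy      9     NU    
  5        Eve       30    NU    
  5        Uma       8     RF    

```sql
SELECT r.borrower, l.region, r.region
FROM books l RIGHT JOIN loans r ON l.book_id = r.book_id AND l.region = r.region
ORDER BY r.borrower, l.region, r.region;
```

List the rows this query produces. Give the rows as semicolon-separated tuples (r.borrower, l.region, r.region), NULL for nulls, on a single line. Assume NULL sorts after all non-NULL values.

(Eve, NULL, NU); (Judy, NULL, NU); (Tom, NULL, RF); (Tom, NULL, RF); (Uma, RF, RF); (Uma, NULL, NU); (Uma, NULL, RF)

RIGHT JOIN keeps every row from `loans`; unmatched rows get NULL for `books`'s columns.
Matching on l.book_id = r.book_id AND l.region = r.region. A NULL in a compared column never satisfies the condition.
Matched pairs: 1; unmatched r rows kept: 6.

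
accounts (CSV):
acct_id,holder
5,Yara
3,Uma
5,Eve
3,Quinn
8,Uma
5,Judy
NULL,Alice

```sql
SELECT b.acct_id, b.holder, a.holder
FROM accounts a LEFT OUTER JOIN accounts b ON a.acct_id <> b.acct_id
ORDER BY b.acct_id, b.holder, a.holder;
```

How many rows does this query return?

23

LEFT JOIN keeps every row from `accounts a`; unmatched rows get NULL for `accounts b`'s columns.
Matching on a.acct_id <> b.acct_id. A NULL in a compared column never satisfies the condition.
- acct_id=5: 3 matching b row(s), so 3 row(s) emitted.
- acct_id=3: 4 matching b row(s), so 4 row(s) emitted.
- acct_id=5: 3 matching b row(s), so 3 row(s) emitted.
- acct_id=3: 4 matching b row(s), so 4 row(s) emitted.
- acct_id=8: 5 matching b row(s), so 5 row(s) emitted.
- acct_id=5: 3 matching b row(s), so 3 row(s) emitted.
- acct_id=NULL: no b row matches, row kept with b columns NULL.
Total: 22 matched + 1 padded = 23 rows.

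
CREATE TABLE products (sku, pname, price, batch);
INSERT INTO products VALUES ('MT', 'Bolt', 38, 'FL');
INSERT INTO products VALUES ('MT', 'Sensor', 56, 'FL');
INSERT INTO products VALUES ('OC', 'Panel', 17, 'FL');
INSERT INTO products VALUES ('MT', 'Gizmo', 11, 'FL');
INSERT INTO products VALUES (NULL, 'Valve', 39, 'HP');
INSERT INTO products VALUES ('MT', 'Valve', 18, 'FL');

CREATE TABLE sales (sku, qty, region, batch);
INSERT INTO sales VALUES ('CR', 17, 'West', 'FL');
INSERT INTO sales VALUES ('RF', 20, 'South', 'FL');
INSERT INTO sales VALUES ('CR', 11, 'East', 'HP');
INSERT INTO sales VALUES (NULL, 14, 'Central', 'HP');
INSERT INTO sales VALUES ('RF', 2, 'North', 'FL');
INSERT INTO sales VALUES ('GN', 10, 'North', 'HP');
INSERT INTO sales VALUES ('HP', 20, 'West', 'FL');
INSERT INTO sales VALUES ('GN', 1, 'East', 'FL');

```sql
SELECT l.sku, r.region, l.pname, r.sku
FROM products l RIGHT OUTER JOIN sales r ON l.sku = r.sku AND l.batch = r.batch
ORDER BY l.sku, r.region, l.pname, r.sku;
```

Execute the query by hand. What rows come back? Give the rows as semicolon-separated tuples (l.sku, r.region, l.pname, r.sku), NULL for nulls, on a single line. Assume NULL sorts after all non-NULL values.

(NULL, Central, NULL, NULL); (NULL, East, NULL, CR); (NULL, East, NULL, GN); (NULL, North, NULL, GN); (NULL, North, NULL, RF); (NULL, South, NULL, RF); (NULL, West, NULL, CR); (NULL, West, NULL, HP)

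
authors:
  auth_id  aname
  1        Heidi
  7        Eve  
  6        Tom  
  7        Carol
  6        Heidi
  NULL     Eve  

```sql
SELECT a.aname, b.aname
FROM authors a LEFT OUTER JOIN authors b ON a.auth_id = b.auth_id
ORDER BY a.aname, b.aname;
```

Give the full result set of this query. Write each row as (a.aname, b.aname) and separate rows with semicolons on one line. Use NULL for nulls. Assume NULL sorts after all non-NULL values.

(Carol, Carol); (Carol, Eve); (Eve, Carol); (Eve, Eve); (Eve, NULL); (Heidi, Heidi); (Heidi, Heidi); (Heidi, Tom); (Tom, Heidi); (Tom, Tom)

LEFT JOIN keeps every row from `authors a`; unmatched rows get NULL for `authors b`'s columns.
Matching on a.auth_id = b.auth_id. A NULL in a compared column never satisfies the condition.
- a row (auth_id=1): matches 1 b row(s) → 1 output row(s).
- a row (auth_id=7): matches 2 b row(s) → 2 output row(s).
- a row (auth_id=6): matches 2 b row(s) → 2 output row(s).
- a row (auth_id=7): matches 2 b row(s) → 2 output row(s).
- a row (auth_id=6): matches 2 b row(s) → 2 output row(s).
- a row (auth_id=NULL): no match → kept, b columns NULL.
After projecting and ordering:
a.aname | b.aname
Carol | Carol
Carol | Eve
Eve | Carol
Eve | Eve
Eve | NULL
Heidi | Heidi
Heidi | Heidi
Heidi | Tom
Tom | Heidi
Tom | Tom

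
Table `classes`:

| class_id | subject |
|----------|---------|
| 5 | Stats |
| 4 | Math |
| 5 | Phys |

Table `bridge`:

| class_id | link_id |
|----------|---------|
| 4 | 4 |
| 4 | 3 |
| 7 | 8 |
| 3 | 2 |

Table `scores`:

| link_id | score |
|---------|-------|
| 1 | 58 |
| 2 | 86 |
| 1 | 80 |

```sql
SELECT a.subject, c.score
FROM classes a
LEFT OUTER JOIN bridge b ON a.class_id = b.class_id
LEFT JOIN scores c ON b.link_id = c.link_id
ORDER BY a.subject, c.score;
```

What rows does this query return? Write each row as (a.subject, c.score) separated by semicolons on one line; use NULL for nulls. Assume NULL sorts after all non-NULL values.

(Math, NULL); (Math, NULL); (Phys, NULL); (Stats, NULL)

Step 1 — a LEFT JOIN b on class_id → 4 row(s).
Then LEFT JOIN `scores c` on link_id: each of those 4 rows is kept; rows whose b.link_id has no match in c get NULL for c's columns.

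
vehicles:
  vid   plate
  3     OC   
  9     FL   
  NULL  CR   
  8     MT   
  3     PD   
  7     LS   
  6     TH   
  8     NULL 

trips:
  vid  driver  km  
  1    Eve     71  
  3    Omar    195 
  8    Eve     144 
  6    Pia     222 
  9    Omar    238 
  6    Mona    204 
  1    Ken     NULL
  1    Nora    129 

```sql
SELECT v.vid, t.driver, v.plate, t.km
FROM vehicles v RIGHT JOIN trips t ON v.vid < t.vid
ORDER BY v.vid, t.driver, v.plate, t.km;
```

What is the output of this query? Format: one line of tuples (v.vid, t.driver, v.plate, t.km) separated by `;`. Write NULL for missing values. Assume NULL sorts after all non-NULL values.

RIGHT JOIN keeps every row from `trips`; unmatched rows get NULL for `vehicles`'s columns.
Matching on v.vid < t.vid. A NULL in a compared column never satisfies the condition.
- v (vid=3) pairs with 4 row(s) of t.
- v (vid=9) has no partner in t.
- v (vid=NULL) has no partner in t.
- v (vid=8) pairs with 1 row(s) of t.
- v (vid=3) pairs with 4 row(s) of t.
- v (vid=7) pairs with 2 row(s) of t.
- v (vid=6) pairs with 2 row(s) of t.
- v (vid=8) pairs with 1 row(s) of t.
- 4 t row(s) had no v match → kept, v columns NULL.

(3, Eve, OC, 144); (3, Eve, PD, 144); (3, Mona, OC, 204); (3, Mona, PD, 204); (3, Omar, OC, 238); (3, Omar, PD, 238); (3, Pia, OC, 222); (3, Pia, PD, 222); (6, Eve, TH, 144); (6, Omar, TH, 238); (7, Eve, LS, 144); (7, Omar, LS, 238); (8, Omar, MT, 238); (8, Omar, NULL, 238); (NULL, Eve, NULL, 71); (NULL, Ken, NULL, NULL); (NULL, Nora, NULL, 129); (NULL, Omar, NULL, 195)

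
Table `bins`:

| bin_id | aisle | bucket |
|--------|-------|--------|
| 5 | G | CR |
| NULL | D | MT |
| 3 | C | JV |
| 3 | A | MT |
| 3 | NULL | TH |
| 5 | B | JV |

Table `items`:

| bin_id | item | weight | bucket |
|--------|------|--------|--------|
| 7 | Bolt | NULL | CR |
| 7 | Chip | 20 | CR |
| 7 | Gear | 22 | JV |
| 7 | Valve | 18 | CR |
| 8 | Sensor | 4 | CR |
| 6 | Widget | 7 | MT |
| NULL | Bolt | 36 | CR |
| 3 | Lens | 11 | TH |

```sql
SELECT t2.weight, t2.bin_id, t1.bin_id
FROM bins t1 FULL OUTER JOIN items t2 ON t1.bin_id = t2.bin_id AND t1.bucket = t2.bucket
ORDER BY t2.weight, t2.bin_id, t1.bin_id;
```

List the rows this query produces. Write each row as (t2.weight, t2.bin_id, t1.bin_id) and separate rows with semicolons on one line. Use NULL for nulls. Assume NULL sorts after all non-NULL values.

(4, 8, NULL); (7, 6, NULL); (11, 3, 3); (18, 7, NULL); (20, 7, NULL); (22, 7, NULL); (36, NULL, NULL); (NULL, 7, NULL); (NULL, NULL, 3); (NULL, NULL, 3); (NULL, NULL, 5); (NULL, NULL, 5); (NULL, NULL, NULL)

FULL OUTER JOIN keeps every row from both sides; unmatched rows get NULL for the other side's columns.
Matching on t1.bin_id = t2.bin_id AND t1.bucket = t2.bucket. A NULL in a compared column never satisfies the condition.
Matched pairs: 1; unmatched t1 rows kept: 5; unmatched t2 rows kept: 7.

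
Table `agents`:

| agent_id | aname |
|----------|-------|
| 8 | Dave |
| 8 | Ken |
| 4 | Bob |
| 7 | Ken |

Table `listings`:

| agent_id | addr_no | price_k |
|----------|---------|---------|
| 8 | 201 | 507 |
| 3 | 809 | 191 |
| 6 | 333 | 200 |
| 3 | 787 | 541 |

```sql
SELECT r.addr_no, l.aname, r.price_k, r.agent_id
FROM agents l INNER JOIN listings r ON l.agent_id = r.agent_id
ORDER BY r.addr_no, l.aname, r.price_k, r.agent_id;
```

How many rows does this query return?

2

INNER JOIN keeps only pairs where the ON condition holds.
Matching on l.agent_id = r.agent_id.
Matched pairs: 2.
Total: 2 rows.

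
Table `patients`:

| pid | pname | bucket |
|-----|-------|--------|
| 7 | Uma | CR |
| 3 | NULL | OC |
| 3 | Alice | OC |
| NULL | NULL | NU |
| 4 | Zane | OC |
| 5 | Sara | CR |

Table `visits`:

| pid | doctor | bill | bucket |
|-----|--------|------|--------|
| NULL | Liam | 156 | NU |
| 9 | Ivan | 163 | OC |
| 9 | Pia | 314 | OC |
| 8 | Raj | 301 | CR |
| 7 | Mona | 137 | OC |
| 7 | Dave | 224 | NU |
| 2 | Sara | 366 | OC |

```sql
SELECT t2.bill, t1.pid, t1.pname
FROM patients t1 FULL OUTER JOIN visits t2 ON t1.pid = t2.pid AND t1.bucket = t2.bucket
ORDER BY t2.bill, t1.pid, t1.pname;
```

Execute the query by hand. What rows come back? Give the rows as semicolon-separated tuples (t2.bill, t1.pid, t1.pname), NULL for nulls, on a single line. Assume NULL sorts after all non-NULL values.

FULL OUTER JOIN keeps every row from both sides; unmatched rows get NULL for the other side's columns.
Matching on t1.pid = t2.pid AND t1.bucket = t2.bucket. A NULL in a compared column never satisfies the condition.
- t1 (pid=7, bucket=CR) has no partner → padded with NULL.
- t1 (pid=3, bucket=OC) has no partner → padded with NULL.
- t1 (pid=3, bucket=OC) has no partner → padded with NULL.
- t1 (pid=NULL, bucket=NU) has no partner → padded with NULL.
- t1 (pid=4, bucket=OC) has no partner → padded with NULL.
- t1 (pid=5, bucket=CR) has no partner → padded with NULL.
- 7 row(s) from t2 found no t1 partner → padded with NULL.

(137, NULL, NULL); (156, NULL, NULL); (163, NULL, NULL); (224, NULL, NULL); (301, NULL, NULL); (314, NULL, NULL); (366, NULL, NULL); (NULL, 3, Alice); (NULL, 3, NULL); (NULL, 4, Zane); (NULL, 5, Sara); (NULL, 7, Uma); (NULL, NULL, NULL)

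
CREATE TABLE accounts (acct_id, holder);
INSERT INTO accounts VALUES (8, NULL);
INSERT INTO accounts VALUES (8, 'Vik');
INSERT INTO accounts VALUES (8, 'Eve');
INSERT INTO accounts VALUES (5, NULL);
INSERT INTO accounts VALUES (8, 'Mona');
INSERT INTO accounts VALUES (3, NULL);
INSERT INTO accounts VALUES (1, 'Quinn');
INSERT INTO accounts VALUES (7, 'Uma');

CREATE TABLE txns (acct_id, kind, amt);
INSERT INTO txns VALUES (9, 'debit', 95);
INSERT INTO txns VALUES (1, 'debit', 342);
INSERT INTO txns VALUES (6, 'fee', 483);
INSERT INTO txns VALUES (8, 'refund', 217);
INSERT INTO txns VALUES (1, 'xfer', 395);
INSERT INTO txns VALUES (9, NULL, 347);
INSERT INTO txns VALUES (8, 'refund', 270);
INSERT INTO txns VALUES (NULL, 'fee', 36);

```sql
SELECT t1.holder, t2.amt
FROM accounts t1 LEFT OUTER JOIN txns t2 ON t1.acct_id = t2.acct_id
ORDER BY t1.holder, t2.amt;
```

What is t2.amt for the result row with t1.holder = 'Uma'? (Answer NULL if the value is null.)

LEFT JOIN keeps every row from `accounts`; unmatched rows get NULL for `txns`'s columns.
Matching on t1.acct_id = t2.acct_id. A NULL in a compared column never satisfies the condition.
- acct_id=8: 2 matching t2 row(s), so 2 row(s) emitted.
- acct_id=8: 2 matching t2 row(s), so 2 row(s) emitted.
- acct_id=8: 2 matching t2 row(s), so 2 row(s) emitted.
- acct_id=5: no t2 row matches, row kept with t2 columns NULL.
- acct_id=8: 2 matching t2 row(s), so 2 row(s) emitted.
- acct_id=3: no t2 row matches, row kept with t2 columns NULL.
- acct_id=1: 2 matching t2 row(s), so 2 row(s) emitted.
- acct_id=7: no t2 row matches, row kept with t2 columns NULL.

NULL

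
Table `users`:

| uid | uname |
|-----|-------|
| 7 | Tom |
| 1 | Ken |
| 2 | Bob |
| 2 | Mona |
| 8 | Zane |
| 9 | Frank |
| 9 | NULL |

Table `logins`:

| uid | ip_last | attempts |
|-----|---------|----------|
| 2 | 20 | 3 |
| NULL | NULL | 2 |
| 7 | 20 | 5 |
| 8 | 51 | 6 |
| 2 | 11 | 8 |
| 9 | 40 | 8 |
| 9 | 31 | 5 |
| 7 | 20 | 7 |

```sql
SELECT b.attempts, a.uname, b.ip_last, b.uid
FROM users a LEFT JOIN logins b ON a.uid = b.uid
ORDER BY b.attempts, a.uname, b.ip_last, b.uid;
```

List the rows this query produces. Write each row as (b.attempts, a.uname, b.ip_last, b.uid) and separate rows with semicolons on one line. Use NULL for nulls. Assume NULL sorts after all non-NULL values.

(3, Bob, 20, 2); (3, Mona, 20, 2); (5, Frank, 31, 9); (5, Tom, 20, 7); (5, NULL, 31, 9); (6, Zane, 51, 8); (7, Tom, 20, 7); (8, Bob, 11, 2); (8, Frank, 40, 9); (8, Mona, 11, 2); (8, NULL, 40, 9); (NULL, Ken, NULL, NULL)

LEFT JOIN keeps every row from `users`; unmatched rows get NULL for `logins`'s columns.
Matching on a.uid = b.uid. A NULL in a compared column never satisfies the condition.
Matched pairs: 11; unmatched a rows kept: 1.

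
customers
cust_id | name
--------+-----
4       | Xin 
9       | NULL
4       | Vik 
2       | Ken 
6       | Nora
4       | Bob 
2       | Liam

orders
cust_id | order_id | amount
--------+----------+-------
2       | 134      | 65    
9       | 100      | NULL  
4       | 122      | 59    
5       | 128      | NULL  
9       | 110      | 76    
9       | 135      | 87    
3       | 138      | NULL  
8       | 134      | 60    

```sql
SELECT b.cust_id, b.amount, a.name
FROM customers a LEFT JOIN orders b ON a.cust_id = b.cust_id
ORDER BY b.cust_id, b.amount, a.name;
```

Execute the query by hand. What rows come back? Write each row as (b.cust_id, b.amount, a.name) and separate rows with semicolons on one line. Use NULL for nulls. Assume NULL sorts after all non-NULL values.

(2, 65, Ken); (2, 65, Liam); (4, 59, Bob); (4, 59, Vik); (4, 59, Xin); (9, 76, NULL); (9, 87, NULL); (9, NULL, NULL); (NULL, NULL, Nora)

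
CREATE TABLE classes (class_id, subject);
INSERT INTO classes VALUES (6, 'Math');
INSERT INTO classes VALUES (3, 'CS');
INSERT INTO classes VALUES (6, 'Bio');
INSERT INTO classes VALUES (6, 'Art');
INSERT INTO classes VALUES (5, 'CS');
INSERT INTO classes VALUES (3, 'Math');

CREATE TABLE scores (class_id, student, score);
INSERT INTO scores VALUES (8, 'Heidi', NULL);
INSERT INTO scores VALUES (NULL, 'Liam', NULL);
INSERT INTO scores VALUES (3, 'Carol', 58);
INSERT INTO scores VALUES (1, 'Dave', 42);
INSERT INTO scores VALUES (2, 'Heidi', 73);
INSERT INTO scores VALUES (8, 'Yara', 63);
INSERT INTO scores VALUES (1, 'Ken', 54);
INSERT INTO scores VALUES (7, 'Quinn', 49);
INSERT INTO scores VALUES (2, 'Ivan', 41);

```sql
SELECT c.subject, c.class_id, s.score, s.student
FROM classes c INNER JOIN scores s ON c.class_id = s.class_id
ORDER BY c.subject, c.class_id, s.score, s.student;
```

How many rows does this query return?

INNER JOIN keeps only pairs where the ON condition holds.
Matching on c.class_id = s.class_id. A NULL in a compared column never satisfies the condition.
Matched pairs: 2.
Total: 2 rows.

2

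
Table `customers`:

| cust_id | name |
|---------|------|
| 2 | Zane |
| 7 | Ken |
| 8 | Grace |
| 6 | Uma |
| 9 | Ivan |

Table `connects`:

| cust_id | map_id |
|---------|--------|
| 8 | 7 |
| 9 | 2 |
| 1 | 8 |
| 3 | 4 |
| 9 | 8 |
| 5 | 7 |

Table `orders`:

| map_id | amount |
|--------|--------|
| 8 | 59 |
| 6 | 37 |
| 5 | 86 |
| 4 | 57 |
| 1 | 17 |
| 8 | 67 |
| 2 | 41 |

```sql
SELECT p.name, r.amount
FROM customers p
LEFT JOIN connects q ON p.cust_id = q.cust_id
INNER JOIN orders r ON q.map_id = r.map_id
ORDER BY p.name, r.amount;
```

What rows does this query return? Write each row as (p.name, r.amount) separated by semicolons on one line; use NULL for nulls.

(Ivan, 41); (Ivan, 59); (Ivan, 67)

Evaluate left to right. First `customers p LEFT JOIN connects q` on cust_id: 6 row(s).
Then INNER JOIN `orders r` on map_id: keep only rows whose q.map_id appears in r.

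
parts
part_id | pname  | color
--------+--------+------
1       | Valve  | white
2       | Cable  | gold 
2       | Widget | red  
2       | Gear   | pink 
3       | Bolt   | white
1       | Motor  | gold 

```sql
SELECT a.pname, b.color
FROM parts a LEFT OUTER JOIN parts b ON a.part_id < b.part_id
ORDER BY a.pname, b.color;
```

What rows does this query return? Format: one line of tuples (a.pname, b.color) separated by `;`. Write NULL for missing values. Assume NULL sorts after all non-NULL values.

(Bolt, NULL); (Cable, white); (Gear, white); (Motor, gold); (Motor, pink); (Motor, red); (Motor, white); (Valve, gold); (Valve, pink); (Valve, red); (Valve, white); (Widget, white)

LEFT JOIN keeps every row from `parts a`; unmatched rows get NULL for `parts b`'s columns.
Matching on a.part_id < b.part_id.
- a (part_id=1) pairs with 4 row(s) of b.
- a (part_id=2) pairs with 1 row(s) of b.
- a (part_id=2) pairs with 1 row(s) of b.
- a (part_id=2) pairs with 1 row(s) of b.
- a (part_id=3) has no partner → padded with NULL.
- a (part_id=1) pairs with 4 row(s) of b.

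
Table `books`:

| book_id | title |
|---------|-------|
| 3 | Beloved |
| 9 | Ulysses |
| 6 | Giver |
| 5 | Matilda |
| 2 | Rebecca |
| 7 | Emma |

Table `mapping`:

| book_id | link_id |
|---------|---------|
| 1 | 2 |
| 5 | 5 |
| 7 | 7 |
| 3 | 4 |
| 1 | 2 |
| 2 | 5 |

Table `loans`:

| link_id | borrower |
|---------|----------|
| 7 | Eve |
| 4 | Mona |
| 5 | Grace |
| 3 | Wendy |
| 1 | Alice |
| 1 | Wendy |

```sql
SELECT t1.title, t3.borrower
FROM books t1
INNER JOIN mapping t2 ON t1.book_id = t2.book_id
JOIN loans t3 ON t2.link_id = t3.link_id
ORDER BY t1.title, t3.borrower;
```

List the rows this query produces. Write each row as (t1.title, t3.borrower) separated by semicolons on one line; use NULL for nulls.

Evaluate left to right. First `books t1 INNER JOIN mapping t2` on book_id: 4 row(s).
Then INNER JOIN `loans t3` on link_id: keep only rows whose t2.link_id appears in t3.

(Beloved, Mona); (Emma, Eve); (Matilda, Grace); (Rebecca, Grace)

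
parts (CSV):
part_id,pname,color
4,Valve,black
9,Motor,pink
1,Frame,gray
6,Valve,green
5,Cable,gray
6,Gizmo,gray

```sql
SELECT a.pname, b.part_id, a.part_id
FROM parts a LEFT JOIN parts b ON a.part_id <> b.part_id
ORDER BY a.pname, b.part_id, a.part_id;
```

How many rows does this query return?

28

LEFT JOIN keeps every row from `parts a`; unmatched rows get NULL for `parts b`'s columns.
Matching on a.part_id <> b.part_id.
Matched pairs: 28; unmatched a rows kept: 0.
Total: 28 rows.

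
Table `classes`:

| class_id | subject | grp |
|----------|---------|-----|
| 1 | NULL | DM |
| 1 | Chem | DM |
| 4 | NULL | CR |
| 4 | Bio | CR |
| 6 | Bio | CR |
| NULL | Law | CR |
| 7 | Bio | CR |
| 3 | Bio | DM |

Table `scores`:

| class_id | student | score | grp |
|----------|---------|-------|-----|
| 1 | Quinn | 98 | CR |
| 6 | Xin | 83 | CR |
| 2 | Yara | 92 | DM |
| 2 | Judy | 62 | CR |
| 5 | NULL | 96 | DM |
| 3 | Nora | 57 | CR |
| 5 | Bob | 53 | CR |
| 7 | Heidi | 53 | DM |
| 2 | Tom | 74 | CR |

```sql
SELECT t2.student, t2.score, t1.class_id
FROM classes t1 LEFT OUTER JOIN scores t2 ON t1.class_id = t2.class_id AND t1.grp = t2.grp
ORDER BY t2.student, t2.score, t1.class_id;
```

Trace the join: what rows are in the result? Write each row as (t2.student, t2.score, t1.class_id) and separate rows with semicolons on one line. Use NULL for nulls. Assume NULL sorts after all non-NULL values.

LEFT JOIN keeps every row from `classes`; unmatched rows get NULL for `scores`'s columns.
Matching on t1.class_id = t2.class_id AND t1.grp = t2.grp. A NULL in a compared column never satisfies the condition.
Matched pairs: 1; unmatched t1 rows kept: 7.

(Xin, 83, 6); (NULL, NULL, 1); (NULL, NULL, 1); (NULL, NULL, 3); (NULL, NULL, 4); (NULL, NULL, 4); (NULL, NULL, 7); (NULL, NULL, NULL)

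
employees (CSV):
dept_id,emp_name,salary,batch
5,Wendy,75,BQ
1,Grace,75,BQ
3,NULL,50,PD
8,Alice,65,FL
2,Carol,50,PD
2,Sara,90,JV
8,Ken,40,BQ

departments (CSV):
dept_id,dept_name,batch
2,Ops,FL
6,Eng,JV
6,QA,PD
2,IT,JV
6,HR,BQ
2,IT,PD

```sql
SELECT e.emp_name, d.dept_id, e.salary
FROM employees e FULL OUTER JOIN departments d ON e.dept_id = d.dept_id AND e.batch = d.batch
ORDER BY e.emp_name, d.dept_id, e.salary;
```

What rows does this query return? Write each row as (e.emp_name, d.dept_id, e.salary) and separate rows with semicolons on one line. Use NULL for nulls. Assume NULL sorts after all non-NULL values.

(Alice, NULL, 65); (Carol, 2, 50); (Grace, NULL, 75); (Ken, NULL, 40); (Sara, 2, 90); (Wendy, NULL, 75); (NULL, 2, NULL); (NULL, 6, NULL); (NULL, 6, NULL); (NULL, 6, NULL); (NULL, NULL, 50)

FULL OUTER JOIN keeps every row from both sides; unmatched rows get NULL for the other side's columns.
Matching on e.dept_id = d.dept_id AND e.batch = d.batch.
Matched pairs: 2; unmatched e rows kept: 5; unmatched d rows kept: 4.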